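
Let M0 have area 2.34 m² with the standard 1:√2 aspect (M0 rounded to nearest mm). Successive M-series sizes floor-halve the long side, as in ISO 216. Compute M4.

Let M0's short side be w mm. w · w√2 = 2.34 m² = 2,340,000 mm², so w ≈ 1286.3 mm and w√2 ≈ 1819.1 mm → M0 = 1286 × 1819 mm.
M1: ⌊1819/2⌋ × 1286 = 909 × 1286 mm
M2: ⌊1286/2⌋ × 909 = 643 × 909 mm
M3: ⌊909/2⌋ × 643 = 454 × 643 mm
M4: ⌊643/2⌋ × 454 = 321 × 454 mm

321 × 454 mm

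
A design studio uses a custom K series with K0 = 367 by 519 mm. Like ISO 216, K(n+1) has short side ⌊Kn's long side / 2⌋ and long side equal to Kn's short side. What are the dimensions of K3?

129 × 183 mm

K1: ⌊519/2⌋ × 367 = 259 × 367 mm
K2: ⌊367/2⌋ × 259 = 183 × 259 mm
K3: ⌊259/2⌋ × 183 = 129 × 183 mm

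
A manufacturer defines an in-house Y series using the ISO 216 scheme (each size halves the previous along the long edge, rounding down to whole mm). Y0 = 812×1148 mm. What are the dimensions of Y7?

71 × 101 mm

Y1 = 574 × 812 mm (from Y0 by 1 halving).
Y2: ⌊812/2⌋ × 574 = 406 × 574 mm
Y3: ⌊574/2⌋ × 406 = 287 × 406 mm
Y4: ⌊406/2⌋ × 287 = 203 × 287 mm
Y5: ⌊287/2⌋ × 203 = 143 × 203 mm
Y6: ⌊203/2⌋ × 143 = 101 × 143 mm
Y7: ⌊143/2⌋ × 101 = 71 × 101 mm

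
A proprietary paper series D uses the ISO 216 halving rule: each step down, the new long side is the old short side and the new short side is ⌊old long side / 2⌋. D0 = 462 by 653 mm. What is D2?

D1: ⌊653/2⌋ × 462 = 326 × 462 mm
D2: ⌊462/2⌋ × 326 = 231 × 326 mm

231 × 326 mm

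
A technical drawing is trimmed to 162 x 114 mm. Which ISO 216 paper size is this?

C6 (114 × 162 mm)

Aspect ratio 162/114 ≈ 1.421 — close to the ISO √2 ≈ 1.414.
In the C-series (envelope sizes, between A and B): C6 = 114 × 162 mm.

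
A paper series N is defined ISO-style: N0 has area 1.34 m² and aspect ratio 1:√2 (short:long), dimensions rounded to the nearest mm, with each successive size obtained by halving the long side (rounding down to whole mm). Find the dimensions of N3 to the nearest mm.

Let N0's short side be w mm. w · w√2 = 1.34 m² = 1,340,000 mm², so w ≈ 973.4 mm and w√2 ≈ 1376.6 mm → N0 = 973 × 1377 mm.
N1: ⌊1377/2⌋ × 973 = 688 × 973 mm
N2: ⌊973/2⌋ × 688 = 486 × 688 mm
N3: ⌊688/2⌋ × 486 = 344 × 486 mm

344 × 486 mm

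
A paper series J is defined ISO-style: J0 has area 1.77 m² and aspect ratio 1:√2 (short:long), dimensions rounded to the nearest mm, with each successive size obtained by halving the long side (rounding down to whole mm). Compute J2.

Let J0's short side be w mm. w · w√2 = 1.77 m² = 1,770,000 mm², so w ≈ 1118.7 mm and w√2 ≈ 1582.1 mm → J0 = 1119 × 1582 mm.
J1: ⌊1582/2⌋ × 1119 = 791 × 1119 mm
J2: ⌊1119/2⌋ × 791 = 559 × 791 mm

559 × 791 mm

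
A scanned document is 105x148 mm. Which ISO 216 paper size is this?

A6 (105 × 148 mm)

Aspect ratio 148/105 ≈ 1.410 — close to the ISO √2 ≈ 1.414.
In the A-series (A0 area = 1 m²): A6 = 105 × 148 mm.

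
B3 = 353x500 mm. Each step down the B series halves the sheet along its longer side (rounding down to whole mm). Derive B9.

44 × 62 mm

B4: ⌊500/2⌋ × 353 = 250 × 353 mm
B5: ⌊353/2⌋ × 250 = 176 × 250 mm
B6: ⌊250/2⌋ × 176 = 125 × 176 mm
B7: ⌊176/2⌋ × 125 = 88 × 125 mm
B8: ⌊125/2⌋ × 88 = 62 × 88 mm
B9: ⌊88/2⌋ × 62 = 44 × 62 mm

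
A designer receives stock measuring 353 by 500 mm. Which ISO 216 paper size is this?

Aspect ratio 500/353 ≈ 1.416 — close to the ISO √2 ≈ 1.414.
In the B-series (B0 = 1000 × 1414 mm): B3 = 353 × 500 mm.

B3 (353 × 500 mm)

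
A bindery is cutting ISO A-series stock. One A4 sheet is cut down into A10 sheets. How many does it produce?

Each ISO step halves the sheet: 1 × A4 → 2 × A5 → 4 × A6 → 8 × A7 → …
From A4 to A10 is 6 halving steps: 2^6 = 64.

64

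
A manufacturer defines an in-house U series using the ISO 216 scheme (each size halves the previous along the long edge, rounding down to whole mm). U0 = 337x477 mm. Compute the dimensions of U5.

U1: ⌊477/2⌋ × 337 = 238 × 337 mm
U2: ⌊337/2⌋ × 238 = 168 × 238 mm
U3: ⌊238/2⌋ × 168 = 119 × 168 mm
U4: ⌊168/2⌋ × 119 = 84 × 119 mm
U5: ⌊119/2⌋ × 84 = 59 × 84 mm

59 × 84 mm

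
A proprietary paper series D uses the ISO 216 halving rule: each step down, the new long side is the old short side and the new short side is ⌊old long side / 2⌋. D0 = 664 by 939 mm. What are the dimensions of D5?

117 × 166 mm

D1: ⌊939/2⌋ × 664 = 469 × 664 mm
D2: ⌊664/2⌋ × 469 = 332 × 469 mm
D3: ⌊469/2⌋ × 332 = 234 × 332 mm
D4: ⌊332/2⌋ × 234 = 166 × 234 mm
D5: ⌊234/2⌋ × 166 = 117 × 166 mm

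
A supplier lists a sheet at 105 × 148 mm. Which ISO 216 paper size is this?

A6 (105 × 148 mm)

Aspect ratio 148/105 ≈ 1.410 — close to the ISO √2 ≈ 1.414.
In the A-series (A0 area = 1 m²): A6 = 105 × 148 mm.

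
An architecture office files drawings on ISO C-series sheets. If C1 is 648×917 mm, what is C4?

C2: ⌊917/2⌋ × 648 = 458 × 648 mm
C3: ⌊648/2⌋ × 458 = 324 × 458 mm
C4: ⌊458/2⌋ × 324 = 229 × 324 mm

229 × 324 mm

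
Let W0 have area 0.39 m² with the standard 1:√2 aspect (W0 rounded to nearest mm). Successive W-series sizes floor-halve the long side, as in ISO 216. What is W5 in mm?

92 × 131 mm

Let W0's short side be w mm. w · w√2 = 0.39 m² = 390,000 mm², so w ≈ 525.1 mm and w√2 ≈ 742.7 mm → W0 = 525 × 743 mm.
W1: ⌊743/2⌋ × 525 = 371 × 525 mm
W2: ⌊525/2⌋ × 371 = 262 × 371 mm
W3: ⌊371/2⌋ × 262 = 185 × 262 mm
W4: ⌊262/2⌋ × 185 = 131 × 185 mm
W5: ⌊185/2⌋ × 131 = 92 × 131 mm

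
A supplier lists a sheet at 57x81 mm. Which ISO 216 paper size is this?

Aspect ratio 81/57 ≈ 1.421 — close to the ISO √2 ≈ 1.414.
In the C-series (envelope sizes, between A and B): C8 = 57 × 81 mm.

C8 (57 × 81 mm)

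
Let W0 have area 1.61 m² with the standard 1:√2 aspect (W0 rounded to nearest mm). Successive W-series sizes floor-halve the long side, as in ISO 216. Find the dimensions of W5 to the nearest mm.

188 × 266 mm

Let W0's short side be w mm. w · w√2 = 1.61 m² = 1,610,000 mm², so w ≈ 1067.0 mm and w√2 ≈ 1508.9 mm → W0 = 1067 × 1509 mm.
W1: ⌊1509/2⌋ × 1067 = 754 × 1067 mm
W2: ⌊1067/2⌋ × 754 = 533 × 754 mm
W3: ⌊754/2⌋ × 533 = 377 × 533 mm
W4: ⌊533/2⌋ × 377 = 266 × 377 mm
W5: ⌊377/2⌋ × 266 = 188 × 266 mm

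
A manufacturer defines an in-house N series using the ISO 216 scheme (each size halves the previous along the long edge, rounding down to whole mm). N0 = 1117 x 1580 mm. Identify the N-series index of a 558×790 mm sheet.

N2

N0: 1117 × 1580 mm
N1: 790 × 1117 mm
N2: 558 × 790 mm
N3: 395 × 558 mm
→ matches N2.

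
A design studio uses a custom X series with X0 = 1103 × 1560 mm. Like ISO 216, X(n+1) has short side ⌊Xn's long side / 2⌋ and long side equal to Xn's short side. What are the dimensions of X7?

X1 = 780 × 1103 mm (from X0 by 1 halving).
X2: ⌊1103/2⌋ × 780 = 551 × 780 mm
X3: ⌊780/2⌋ × 551 = 390 × 551 mm
X4: ⌊551/2⌋ × 390 = 275 × 390 mm
X5: ⌊390/2⌋ × 275 = 195 × 275 mm
X6: ⌊275/2⌋ × 195 = 137 × 195 mm
X7: ⌊195/2⌋ × 137 = 97 × 137 mm

97 × 137 mm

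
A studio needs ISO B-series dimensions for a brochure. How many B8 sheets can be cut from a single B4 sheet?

B4 = 250 × 353 mm; B8 = 62 × 88 mm.
Each halving step doubles the count; 4 steps from B4 to B8.
2^4 = 16.

16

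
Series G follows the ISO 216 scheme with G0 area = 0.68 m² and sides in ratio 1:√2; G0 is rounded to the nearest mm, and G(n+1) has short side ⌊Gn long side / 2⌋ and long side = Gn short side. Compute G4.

173 × 245 mm

Let G0's short side be w mm. w · w√2 = 0.68 m² = 680,000 mm², so w ≈ 693.4 mm and w√2 ≈ 980.6 mm → G0 = 693 × 981 mm.
G1: ⌊981/2⌋ × 693 = 490 × 693 mm
G2: ⌊693/2⌋ × 490 = 346 × 490 mm
G3: ⌊490/2⌋ × 346 = 245 × 346 mm
G4: ⌊346/2⌋ × 245 = 173 × 245 mm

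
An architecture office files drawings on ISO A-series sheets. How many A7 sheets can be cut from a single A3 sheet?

Each ISO step halves the sheet: 1 × A3 → 2 × A4 → 4 × A5 → 8 × A6 → …
From A3 to A7 is 4 halving steps: 2^4 = 16.

16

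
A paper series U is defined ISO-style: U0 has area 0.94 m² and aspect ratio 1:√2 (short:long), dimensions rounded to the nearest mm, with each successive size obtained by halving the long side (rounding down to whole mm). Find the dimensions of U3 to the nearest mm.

Let U0's short side be w mm. w · w√2 = 0.94 m² = 940,000 mm², so w ≈ 815.3 mm and w√2 ≈ 1153.0 mm → U0 = 815 × 1153 mm.
U1: ⌊1153/2⌋ × 815 = 576 × 815 mm
U2: ⌊815/2⌋ × 576 = 407 × 576 mm
U3: ⌊576/2⌋ × 407 = 288 × 407 mm

288 × 407 mm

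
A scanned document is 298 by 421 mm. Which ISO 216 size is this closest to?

Aspect ratio 421/298 ≈ 1.413 — close to the ISO √2 ≈ 1.414.
In the A-series (A0 area = 1 m²): A3 = 297 × 420 mm.
Off by 2 mm total — nearest standard size.

A3 (297 × 420 mm)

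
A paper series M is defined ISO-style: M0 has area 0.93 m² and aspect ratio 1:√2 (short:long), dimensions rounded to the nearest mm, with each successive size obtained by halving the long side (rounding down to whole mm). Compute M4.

202 × 286 mm

Let M0's short side be w mm. w · w√2 = 0.93 m² = 930,000 mm², so w ≈ 810.9 mm and w√2 ≈ 1146.8 mm → M0 = 811 × 1147 mm.
M1: ⌊1147/2⌋ × 811 = 573 × 811 mm
M2: ⌊811/2⌋ × 573 = 405 × 573 mm
M3: ⌊573/2⌋ × 405 = 286 × 405 mm
M4: ⌊405/2⌋ × 286 = 202 × 286 mm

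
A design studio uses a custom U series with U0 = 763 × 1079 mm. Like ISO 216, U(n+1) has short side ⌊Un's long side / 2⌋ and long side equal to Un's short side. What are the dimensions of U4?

U1: ⌊1079/2⌋ × 763 = 539 × 763 mm
U2: ⌊763/2⌋ × 539 = 381 × 539 mm
U3: ⌊539/2⌋ × 381 = 269 × 381 mm
U4: ⌊381/2⌋ × 269 = 190 × 269 mm

190 × 269 mm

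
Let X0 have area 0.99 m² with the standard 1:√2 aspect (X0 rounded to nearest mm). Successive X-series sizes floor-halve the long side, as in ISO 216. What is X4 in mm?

209 × 295 mm

Let X0's short side be w mm. w · w√2 = 0.99 m² = 990,000 mm², so w ≈ 836.7 mm and w√2 ≈ 1183.2 mm → X0 = 837 × 1183 mm.
X1: ⌊1183/2⌋ × 837 = 591 × 837 mm
X2: ⌊837/2⌋ × 591 = 418 × 591 mm
X3: ⌊591/2⌋ × 418 = 295 × 418 mm
X4: ⌊418/2⌋ × 295 = 209 × 295 mm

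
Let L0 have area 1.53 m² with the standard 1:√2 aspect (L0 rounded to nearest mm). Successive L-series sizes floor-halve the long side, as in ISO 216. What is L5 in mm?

Let L0's short side be w mm. w · w√2 = 1.53 m² = 1,530,000 mm², so w ≈ 1040.1 mm and w√2 ≈ 1471.0 mm → L0 = 1040 × 1471 mm.
L1: ⌊1471/2⌋ × 1040 = 735 × 1040 mm
L2: ⌊1040/2⌋ × 735 = 520 × 735 mm
L3: ⌊735/2⌋ × 520 = 367 × 520 mm
L4: ⌊520/2⌋ × 367 = 260 × 367 mm
L5: ⌊367/2⌋ × 260 = 183 × 260 mm

183 × 260 mm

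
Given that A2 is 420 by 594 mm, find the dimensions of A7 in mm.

74 × 105 mm

A3: ⌊594/2⌋ × 420 = 297 × 420 mm
A4: ⌊420/2⌋ × 297 = 210 × 297 mm
A5: ⌊297/2⌋ × 210 = 148 × 210 mm
A6: ⌊210/2⌋ × 148 = 105 × 148 mm
A7: ⌊148/2⌋ × 105 = 74 × 105 mm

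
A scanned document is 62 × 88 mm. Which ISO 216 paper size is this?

B8 (62 × 88 mm)

Aspect ratio 88/62 ≈ 1.419 — close to the ISO √2 ≈ 1.414.
In the B-series (B0 = 1000 × 1414 mm): B8 = 62 × 88 mm.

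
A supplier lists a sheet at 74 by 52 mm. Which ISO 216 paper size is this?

Aspect ratio 74/52 ≈ 1.423 — close to the ISO √2 ≈ 1.414.
In the A-series (A0 area = 1 m²): A8 = 52 × 74 mm.

A8 (52 × 74 mm)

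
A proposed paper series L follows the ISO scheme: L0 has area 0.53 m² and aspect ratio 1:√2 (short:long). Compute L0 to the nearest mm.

Let the short side be w mm. Then w · w√2 = 0.53 m² = 530,000 mm².
w² = 530,000/√2, so w ≈ 612.2 mm; long side = w√2 ≈ 865.8 mm.

612 × 866 mm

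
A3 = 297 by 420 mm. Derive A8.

52 × 74 mm

A4: ⌊420/2⌋ × 297 = 210 × 297 mm
A5: ⌊297/2⌋ × 210 = 148 × 210 mm
A6: ⌊210/2⌋ × 148 = 105 × 148 mm
A7: ⌊148/2⌋ × 105 = 74 × 105 mm
A8: ⌊105/2⌋ × 74 = 52 × 74 mm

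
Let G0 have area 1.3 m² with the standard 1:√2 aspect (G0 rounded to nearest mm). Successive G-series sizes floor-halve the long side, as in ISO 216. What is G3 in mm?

339 × 479 mm

Let G0's short side be w mm. w · w√2 = 1.3 m² = 1,300,000 mm², so w ≈ 958.8 mm and w√2 ≈ 1355.9 mm → G0 = 959 × 1356 mm.
G1: ⌊1356/2⌋ × 959 = 678 × 959 mm
G2: ⌊959/2⌋ × 678 = 479 × 678 mm
G3: ⌊678/2⌋ × 479 = 339 × 479 mm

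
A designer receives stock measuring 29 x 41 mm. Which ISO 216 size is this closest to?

Aspect ratio 41/29 ≈ 1.414 — close to the ISO √2 ≈ 1.414.
In the C-series (envelope sizes, between A and B): C10 = 28 × 40 mm.
Off by 2 mm total — nearest standard size.

C10 (28 × 40 mm)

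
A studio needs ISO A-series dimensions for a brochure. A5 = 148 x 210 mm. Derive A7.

A6: ⌊210/2⌋ × 148 = 105 × 148 mm
A7: ⌊148/2⌋ × 105 = 74 × 105 mm

74 × 105 mm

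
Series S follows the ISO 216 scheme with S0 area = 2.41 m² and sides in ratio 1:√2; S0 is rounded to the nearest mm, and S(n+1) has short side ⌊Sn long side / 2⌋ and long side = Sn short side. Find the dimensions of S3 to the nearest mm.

Let S0's short side be w mm. w · w√2 = 2.41 m² = 2,410,000 mm², so w ≈ 1305.4 mm and w√2 ≈ 1846.1 mm → S0 = 1305 × 1846 mm.
S1: ⌊1846/2⌋ × 1305 = 923 × 1305 mm
S2: ⌊1305/2⌋ × 923 = 652 × 923 mm
S3: ⌊923/2⌋ × 652 = 461 × 652 mm

461 × 652 mm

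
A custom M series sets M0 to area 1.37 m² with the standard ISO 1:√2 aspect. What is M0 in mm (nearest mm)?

984 × 1392 mm

Let the short side be w mm. Then w · w√2 = 1.37 m² = 1,370,000 mm².
w² = 1,370,000/√2, so w ≈ 984.2 mm; long side = w√2 ≈ 1391.9 mm.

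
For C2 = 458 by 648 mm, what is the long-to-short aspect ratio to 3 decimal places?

648 / 458 = 1.415
Matches √2 ≈ 1.414 — the ISO 216 defining ratio.

1.415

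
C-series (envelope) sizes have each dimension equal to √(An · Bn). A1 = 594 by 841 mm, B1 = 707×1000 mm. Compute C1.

648 × 917 mm

Short side: √(594 · 707) = √419958 ≈ 648.0 → 648 mm
Long side: √(841 · 1000) = √841000 ≈ 917.1 → 917 mm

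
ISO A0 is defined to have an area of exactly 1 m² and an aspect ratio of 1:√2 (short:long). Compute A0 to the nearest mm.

841 × 1189 mm

Let the short side be w mm. Then the long side is w√2 and w · w√2 = 10⁶ mm².
w² = 10⁶/√2, so w = 1000 / 2^(1/4) ≈ 840.9 mm; long side = 1000 · 2^(1/4) ≈ 1189.2 mm.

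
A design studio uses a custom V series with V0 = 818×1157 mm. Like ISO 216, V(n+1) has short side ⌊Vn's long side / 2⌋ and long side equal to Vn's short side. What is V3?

289 × 409 mm

V1: ⌊1157/2⌋ × 818 = 578 × 818 mm
V2: ⌊818/2⌋ × 578 = 409 × 578 mm
V3: ⌊578/2⌋ × 409 = 289 × 409 mm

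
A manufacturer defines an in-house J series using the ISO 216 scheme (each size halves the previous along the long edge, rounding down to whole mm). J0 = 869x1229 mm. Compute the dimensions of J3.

J1: ⌊1229/2⌋ × 869 = 614 × 869 mm
J2: ⌊869/2⌋ × 614 = 434 × 614 mm
J3: ⌊614/2⌋ × 434 = 307 × 434 mm

307 × 434 mm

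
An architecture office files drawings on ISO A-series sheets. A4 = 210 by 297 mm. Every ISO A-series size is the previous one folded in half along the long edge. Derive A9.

A5: ⌊297/2⌋ × 210 = 148 × 210 mm
A6: ⌊210/2⌋ × 148 = 105 × 148 mm
A7: ⌊148/2⌋ × 105 = 74 × 105 mm
A8: ⌊105/2⌋ × 74 = 52 × 74 mm
A9: ⌊74/2⌋ × 52 = 37 × 52 mm

37 × 52 mm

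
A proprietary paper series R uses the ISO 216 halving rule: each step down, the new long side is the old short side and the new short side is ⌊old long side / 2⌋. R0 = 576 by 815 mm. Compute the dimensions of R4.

R1 = 407 × 576 mm (from R0 by 1 halving).
R2: ⌊576/2⌋ × 407 = 288 × 407 mm
R3: ⌊407/2⌋ × 288 = 203 × 288 mm
R4: ⌊288/2⌋ × 203 = 144 × 203 mm

144 × 203 mm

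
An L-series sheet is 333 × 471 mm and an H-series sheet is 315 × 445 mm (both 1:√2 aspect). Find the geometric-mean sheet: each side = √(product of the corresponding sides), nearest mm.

Short side: √(333 · 315) = √104895 ≈ 323.9 → 324 mm
Long side: √(471 · 445) = √209595 ≈ 457.8 → 458 mm

324 × 458 mm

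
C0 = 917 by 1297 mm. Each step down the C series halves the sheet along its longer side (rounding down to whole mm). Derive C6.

C1: ⌊1297/2⌋ × 917 = 648 × 917 mm
C2: ⌊917/2⌋ × 648 = 458 × 648 mm
C3: ⌊648/2⌋ × 458 = 324 × 458 mm
C4: ⌊458/2⌋ × 324 = 229 × 324 mm
C5: ⌊324/2⌋ × 229 = 162 × 229 mm
C6: ⌊229/2⌋ × 162 = 114 × 162 mm

114 × 162 mm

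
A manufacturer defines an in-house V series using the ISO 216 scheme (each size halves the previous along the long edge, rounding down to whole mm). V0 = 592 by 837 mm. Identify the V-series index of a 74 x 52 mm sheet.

V0: 592 × 837 mm
V1: 418 × 592 mm
V2: 296 × 418 mm
V3: 209 × 296 mm
V4: 148 × 209 mm
V5: 104 × 148 mm
V6: 74 × 104 mm
V7: 52 × 74 mm
V8: 37 × 52 mm
→ matches V7.

V7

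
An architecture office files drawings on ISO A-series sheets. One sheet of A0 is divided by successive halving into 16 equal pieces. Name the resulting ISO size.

A4

16 = 2^4, so 4 halving steps.
A0 → A1 → … → A4 after 4 steps.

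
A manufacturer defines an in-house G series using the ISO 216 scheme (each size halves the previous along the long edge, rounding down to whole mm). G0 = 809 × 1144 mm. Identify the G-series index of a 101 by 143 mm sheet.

G6

G0: 809 × 1144 mm
G1: 572 × 809 mm
G2: 404 × 572 mm
G3: 286 × 404 mm
G4: 202 × 286 mm
G5: 143 × 202 mm
G6: 101 × 143 mm
G7: 71 × 101 mm
→ matches G6.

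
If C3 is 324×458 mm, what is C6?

114 × 162 mm

C4: ⌊458/2⌋ × 324 = 229 × 324 mm
C5: ⌊324/2⌋ × 229 = 162 × 229 mm
C6: ⌊229/2⌋ × 162 = 114 × 162 mm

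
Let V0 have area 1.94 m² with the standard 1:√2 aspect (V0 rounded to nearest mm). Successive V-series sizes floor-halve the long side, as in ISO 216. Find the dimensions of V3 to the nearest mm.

414 × 585 mm

Let V0's short side be w mm. w · w√2 = 1.94 m² = 1,940,000 mm², so w ≈ 1171.2 mm and w√2 ≈ 1656.4 mm → V0 = 1171 × 1656 mm.
V1: ⌊1656/2⌋ × 1171 = 828 × 1171 mm
V2: ⌊1171/2⌋ × 828 = 585 × 828 mm
V3: ⌊828/2⌋ × 585 = 414 × 585 mm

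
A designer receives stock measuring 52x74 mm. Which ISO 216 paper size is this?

Aspect ratio 74/52 ≈ 1.423 — close to the ISO √2 ≈ 1.414.
In the A-series (A0 area = 1 m²): A8 = 52 × 74 mm.

A8 (52 × 74 mm)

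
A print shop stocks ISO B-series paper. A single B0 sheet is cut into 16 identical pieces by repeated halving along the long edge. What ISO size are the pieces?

B4

16 = 2^4, so 4 halving steps.
B0 → B1 → … → B4 after 4 steps.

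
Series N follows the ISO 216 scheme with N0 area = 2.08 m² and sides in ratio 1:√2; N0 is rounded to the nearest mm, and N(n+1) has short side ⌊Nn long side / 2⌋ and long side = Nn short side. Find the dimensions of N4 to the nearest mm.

303 × 428 mm

Let N0's short side be w mm. w · w√2 = 2.08 m² = 2,080,000 mm², so w ≈ 1212.8 mm and w√2 ≈ 1715.1 mm → N0 = 1213 × 1715 mm.
N1: ⌊1715/2⌋ × 1213 = 857 × 1213 mm
N2: ⌊1213/2⌋ × 857 = 606 × 857 mm
N3: ⌊857/2⌋ × 606 = 428 × 606 mm
N4: ⌊606/2⌋ × 428 = 303 × 428 mm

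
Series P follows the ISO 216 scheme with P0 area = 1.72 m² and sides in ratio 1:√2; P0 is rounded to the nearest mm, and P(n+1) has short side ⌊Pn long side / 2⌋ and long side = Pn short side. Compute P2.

551 × 780 mm

Let P0's short side be w mm. w · w√2 = 1.72 m² = 1,720,000 mm², so w ≈ 1102.8 mm and w√2 ≈ 1559.6 mm → P0 = 1103 × 1560 mm.
P1: ⌊1560/2⌋ × 1103 = 780 × 1103 mm
P2: ⌊1103/2⌋ × 780 = 551 × 780 mm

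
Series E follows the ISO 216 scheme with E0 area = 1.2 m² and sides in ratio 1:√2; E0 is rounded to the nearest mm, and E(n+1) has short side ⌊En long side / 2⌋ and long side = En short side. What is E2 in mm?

Let E0's short side be w mm. w · w√2 = 1.2 m² = 1,200,000 mm², so w ≈ 921.2 mm and w√2 ≈ 1302.7 mm → E0 = 921 × 1303 mm.
E1: ⌊1303/2⌋ × 921 = 651 × 921 mm
E2: ⌊921/2⌋ × 651 = 460 × 651 mm

460 × 651 mm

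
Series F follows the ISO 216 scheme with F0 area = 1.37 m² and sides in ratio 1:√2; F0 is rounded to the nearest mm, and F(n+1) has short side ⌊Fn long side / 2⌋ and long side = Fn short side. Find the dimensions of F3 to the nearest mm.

348 × 492 mm

Let F0's short side be w mm. w · w√2 = 1.37 m² = 1,370,000 mm², so w ≈ 984.2 mm and w√2 ≈ 1391.9 mm → F0 = 984 × 1392 mm.
F1: ⌊1392/2⌋ × 984 = 696 × 984 mm
F2: ⌊984/2⌋ × 696 = 492 × 696 mm
F3: ⌊696/2⌋ × 492 = 348 × 492 mm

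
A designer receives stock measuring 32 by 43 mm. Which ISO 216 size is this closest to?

Aspect ratio 43/32 ≈ 1.344 (ISO target is √2 ≈ 1.414).
In the B-series (B0 = 1000 × 1414 mm): B10 = 31 × 44 mm.
Off by 2 mm total — nearest standard size.

B10 (31 × 44 mm)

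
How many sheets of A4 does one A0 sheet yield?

16

Each ISO step halves the sheet: 1 × A0 → 2 × A1 → 4 × A2 → 8 × A3 → …
From A0 to A4 is 4 halving steps: 2^4 = 16.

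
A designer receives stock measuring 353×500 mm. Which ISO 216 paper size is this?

Aspect ratio 500/353 ≈ 1.416 — close to the ISO √2 ≈ 1.414.
In the B-series (B0 = 1000 × 1414 mm): B3 = 353 × 500 mm.

B3 (353 × 500 mm)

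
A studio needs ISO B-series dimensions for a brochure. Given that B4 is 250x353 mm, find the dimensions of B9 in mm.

44 × 62 mm

B5: ⌊353/2⌋ × 250 = 176 × 250 mm
B6: ⌊250/2⌋ × 176 = 125 × 176 mm
B7: ⌊176/2⌋ × 125 = 88 × 125 mm
B8: ⌊125/2⌋ × 88 = 62 × 88 mm
B9: ⌊88/2⌋ × 62 = 44 × 62 mm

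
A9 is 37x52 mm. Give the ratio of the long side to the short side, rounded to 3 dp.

1.405

52 / 37 = 1.405
ISO 216 targets √2 ≈ 1.414; the -0.009 deviation is from mm rounding.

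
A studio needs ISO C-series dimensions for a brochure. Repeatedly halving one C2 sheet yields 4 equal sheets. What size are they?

C4

4 = 2^2, so 2 halving steps.
C2 → C3 → … → C4 after 2 steps.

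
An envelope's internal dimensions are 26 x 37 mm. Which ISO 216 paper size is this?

A10 (26 × 37 mm)

Aspect ratio 37/26 ≈ 1.423 — close to the ISO √2 ≈ 1.414.
In the A-series (A0 area = 1 m²): A10 = 26 × 37 mm.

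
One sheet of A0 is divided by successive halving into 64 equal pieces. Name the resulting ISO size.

A6

64 = 2^6, so 6 halving steps.
A0 → A1 → … → A6 after 6 steps.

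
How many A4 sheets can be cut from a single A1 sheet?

8

A1 = 594 × 841 mm; A4 = 210 × 297 mm.
Each halving step doubles the count; 3 steps from A1 to A4.
2^3 = 8.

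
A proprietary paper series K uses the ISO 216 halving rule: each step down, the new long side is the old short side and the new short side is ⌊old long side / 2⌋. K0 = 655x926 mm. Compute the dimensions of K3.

K1 = 463 × 655 mm (from K0 by 1 halving).
K2: ⌊655/2⌋ × 463 = 327 × 463 mm
K3: ⌊463/2⌋ × 327 = 231 × 327 mm

231 × 327 mm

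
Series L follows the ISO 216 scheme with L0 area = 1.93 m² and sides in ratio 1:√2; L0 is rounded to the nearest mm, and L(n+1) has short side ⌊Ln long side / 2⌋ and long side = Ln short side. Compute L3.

413 × 584 mm

Let L0's short side be w mm. w · w√2 = 1.93 m² = 1,930,000 mm², so w ≈ 1168.2 mm and w√2 ≈ 1652.1 mm → L0 = 1168 × 1652 mm.
L1: ⌊1652/2⌋ × 1168 = 826 × 1168 mm
L2: ⌊1168/2⌋ × 826 = 584 × 826 mm
L3: ⌊826/2⌋ × 584 = 413 × 584 mm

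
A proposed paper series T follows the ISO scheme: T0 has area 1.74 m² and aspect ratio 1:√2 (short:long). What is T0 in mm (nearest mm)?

Let the short side be w mm. Then w · w√2 = 1.74 m² = 1,740,000 mm².
w² = 1,740,000/√2, so w ≈ 1109.2 mm; long side = w√2 ≈ 1568.7 mm.

1109 × 1569 mm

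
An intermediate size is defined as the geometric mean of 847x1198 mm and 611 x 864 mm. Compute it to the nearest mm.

Short side: √(847 · 611) = √517517 ≈ 719.4 → 719 mm
Long side: √(1198 · 864) = √1035072 ≈ 1017.4 → 1017 mm

719 × 1017 mm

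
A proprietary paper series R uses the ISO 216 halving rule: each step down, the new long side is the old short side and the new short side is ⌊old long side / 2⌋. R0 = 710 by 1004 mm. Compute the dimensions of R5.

R1 = 502 × 710 mm (from R0 by 1 halving).
R2: ⌊710/2⌋ × 502 = 355 × 502 mm
R3: ⌊502/2⌋ × 355 = 251 × 355 mm
R4: ⌊355/2⌋ × 251 = 177 × 251 mm
R5: ⌊251/2⌋ × 177 = 125 × 177 mm

125 × 177 mm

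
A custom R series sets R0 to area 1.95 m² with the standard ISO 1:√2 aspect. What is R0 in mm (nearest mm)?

Let the short side be w mm. Then w · w√2 = 1.95 m² = 1,950,000 mm².
w² = 1,950,000/√2, so w ≈ 1174.2 mm; long side = w√2 ≈ 1660.6 mm.

1174 × 1661 mm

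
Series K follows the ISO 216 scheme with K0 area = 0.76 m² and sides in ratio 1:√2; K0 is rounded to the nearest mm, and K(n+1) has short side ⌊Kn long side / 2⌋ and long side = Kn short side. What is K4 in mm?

Let K0's short side be w mm. w · w√2 = 0.76 m² = 760,000 mm², so w ≈ 733.1 mm and w√2 ≈ 1036.7 mm → K0 = 733 × 1037 mm.
K1: ⌊1037/2⌋ × 733 = 518 × 733 mm
K2: ⌊733/2⌋ × 518 = 366 × 518 mm
K3: ⌊518/2⌋ × 366 = 259 × 366 mm
K4: ⌊366/2⌋ × 259 = 183 × 259 mm

183 × 259 mm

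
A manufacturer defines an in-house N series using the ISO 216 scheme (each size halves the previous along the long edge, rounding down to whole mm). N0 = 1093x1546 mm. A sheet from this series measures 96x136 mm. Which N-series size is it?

N7

N0: 1093 × 1546 mm
N1: 773 × 1093 mm
N2: 546 × 773 mm
N3: 386 × 546 mm
N4: 273 × 386 mm
N5: 193 × 273 mm
N6: 136 × 193 mm
N7: 96 × 136 mm
N8: 68 × 96 mm
→ matches N7.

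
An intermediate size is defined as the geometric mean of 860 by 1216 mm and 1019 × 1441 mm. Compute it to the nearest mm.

Short side: √(860 · 1019) = √876340 ≈ 936.1 → 936 mm
Long side: √(1216 · 1441) = √1752256 ≈ 1323.7 → 1324 mm

936 × 1324 mm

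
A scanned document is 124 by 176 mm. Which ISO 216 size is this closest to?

B6 (125 × 176 mm)

Aspect ratio 176/124 ≈ 1.419 — close to the ISO √2 ≈ 1.414.
In the B-series (B0 = 1000 × 1414 mm): B6 = 125 × 176 mm.
Off by 1 mm total — nearest standard size.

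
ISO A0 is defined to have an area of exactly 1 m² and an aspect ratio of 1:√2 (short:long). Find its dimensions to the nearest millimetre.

841 × 1189 mm

Let the short side be w mm. Then the long side is w√2 and w · w√2 = 10⁶ mm².
w² = 10⁶/√2, so w = 1000 / 2^(1/4) ≈ 840.9 mm; long side = 1000 · 2^(1/4) ≈ 1189.2 mm.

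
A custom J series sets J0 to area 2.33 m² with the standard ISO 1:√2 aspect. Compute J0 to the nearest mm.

1284 × 1815 mm

Let the short side be w mm. Then w · w√2 = 2.33 m² = 2,330,000 mm².
w² = 2,330,000/√2, so w ≈ 1283.6 mm; long side = w√2 ≈ 1815.2 mm.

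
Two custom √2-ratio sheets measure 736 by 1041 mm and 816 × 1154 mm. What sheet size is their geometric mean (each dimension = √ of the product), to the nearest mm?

775 × 1096 mm

Short side: √(736 · 816) = √600576 ≈ 775.0 → 775 mm
Long side: √(1041 · 1154) = √1201314 ≈ 1096.0 → 1096 mm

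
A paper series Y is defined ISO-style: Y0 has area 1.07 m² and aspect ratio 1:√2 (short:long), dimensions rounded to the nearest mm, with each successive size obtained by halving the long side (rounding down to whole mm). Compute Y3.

Let Y0's short side be w mm. w · w√2 = 1.07 m² = 1,070,000 mm², so w ≈ 869.8 mm and w√2 ≈ 1230.1 mm → Y0 = 870 × 1230 mm.
Y1: ⌊1230/2⌋ × 870 = 615 × 870 mm
Y2: ⌊870/2⌋ × 615 = 435 × 615 mm
Y3: ⌊615/2⌋ × 435 = 307 × 435 mm

307 × 435 mm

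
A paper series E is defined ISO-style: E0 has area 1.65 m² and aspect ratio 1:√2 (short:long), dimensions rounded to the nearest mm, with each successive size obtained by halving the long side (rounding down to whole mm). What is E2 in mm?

540 × 764 mm

Let E0's short side be w mm. w · w√2 = 1.65 m² = 1,650,000 mm², so w ≈ 1080.2 mm and w√2 ≈ 1527.6 mm → E0 = 1080 × 1528 mm.
E1: ⌊1528/2⌋ × 1080 = 764 × 1080 mm
E2: ⌊1080/2⌋ × 764 = 540 × 764 mm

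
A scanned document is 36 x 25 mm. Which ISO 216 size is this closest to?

A10 (26 × 37 mm)

Aspect ratio 36/25 ≈ 1.440 (ISO target is √2 ≈ 1.414).
In the A-series (A0 area = 1 m²): A10 = 26 × 37 mm.
Off by 2 mm total — nearest standard size.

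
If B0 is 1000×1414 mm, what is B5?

176 × 250 mm

B1: ⌊1414/2⌋ × 1000 = 707 × 1000 mm
B2: ⌊1000/2⌋ × 707 = 500 × 707 mm
B3: ⌊707/2⌋ × 500 = 353 × 500 mm
B4: ⌊500/2⌋ × 353 = 250 × 353 mm
B5: ⌊353/2⌋ × 250 = 176 × 250 mm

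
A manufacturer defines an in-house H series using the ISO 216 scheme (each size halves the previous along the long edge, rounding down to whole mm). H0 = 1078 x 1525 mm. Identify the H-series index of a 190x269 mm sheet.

H0: 1078 × 1525 mm
H1: 762 × 1078 mm
H2: 539 × 762 mm
H3: 381 × 539 mm
H4: 269 × 381 mm
H5: 190 × 269 mm
H6: 134 × 190 mm
→ matches H5.

H5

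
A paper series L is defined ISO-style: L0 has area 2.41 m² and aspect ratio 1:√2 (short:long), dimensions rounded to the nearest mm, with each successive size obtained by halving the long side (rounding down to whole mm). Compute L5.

Let L0's short side be w mm. w · w√2 = 2.41 m² = 2,410,000 mm², so w ≈ 1305.4 mm and w√2 ≈ 1846.1 mm → L0 = 1305 × 1846 mm.
L1: ⌊1846/2⌋ × 1305 = 923 × 1305 mm
L2: ⌊1305/2⌋ × 923 = 652 × 923 mm
L3: ⌊923/2⌋ × 652 = 461 × 652 mm
L4: ⌊652/2⌋ × 461 = 326 × 461 mm
L5: ⌊461/2⌋ × 326 = 230 × 326 mm

230 × 326 mm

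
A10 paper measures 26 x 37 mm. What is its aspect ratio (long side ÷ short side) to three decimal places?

1.423

37 / 26 = 1.423
ISO 216 targets √2 ≈ 1.414; the +0.009 deviation is from mm rounding.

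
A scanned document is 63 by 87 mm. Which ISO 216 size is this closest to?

B8 (62 × 88 mm)

Aspect ratio 87/63 ≈ 1.381 (ISO target is √2 ≈ 1.414).
In the B-series (B0 = 1000 × 1414 mm): B8 = 62 × 88 mm.
Off by 2 mm total — nearest standard size.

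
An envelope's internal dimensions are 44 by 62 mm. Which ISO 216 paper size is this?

B9 (44 × 62 mm)

Aspect ratio 62/44 ≈ 1.409 — close to the ISO √2 ≈ 1.414.
In the B-series (B0 = 1000 × 1414 mm): B9 = 44 × 62 mm.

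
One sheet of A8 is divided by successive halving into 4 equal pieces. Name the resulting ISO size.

A10

4 = 2^2, so 2 halving steps.
A8 → A9 → … → A10 after 2 steps.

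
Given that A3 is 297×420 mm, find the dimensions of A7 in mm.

74 × 105 mm

A4: ⌊420/2⌋ × 297 = 210 × 297 mm
A5: ⌊297/2⌋ × 210 = 148 × 210 mm
A6: ⌊210/2⌋ × 148 = 105 × 148 mm
A7: ⌊148/2⌋ × 105 = 74 × 105 mm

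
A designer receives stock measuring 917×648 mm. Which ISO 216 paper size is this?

Aspect ratio 917/648 ≈ 1.415 — close to the ISO √2 ≈ 1.414.
In the C-series (envelope sizes, between A and B): C1 = 648 × 917 mm.

C1 (648 × 917 mm)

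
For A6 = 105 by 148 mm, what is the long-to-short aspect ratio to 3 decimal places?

148 / 105 = 1.410
ISO 216 targets √2 ≈ 1.414; the -0.005 deviation is from mm rounding.

1.410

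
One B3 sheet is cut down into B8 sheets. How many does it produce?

B3 = 353 × 500 mm; B8 = 62 × 88 mm.
Each halving step doubles the count; 5 steps from B3 to B8.
2^5 = 32.

32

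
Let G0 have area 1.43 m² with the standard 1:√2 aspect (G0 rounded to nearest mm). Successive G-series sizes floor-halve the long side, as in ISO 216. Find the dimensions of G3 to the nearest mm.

355 × 503 mm

Let G0's short side be w mm. w · w√2 = 1.43 m² = 1,430,000 mm², so w ≈ 1005.6 mm and w√2 ≈ 1422.1 mm → G0 = 1006 × 1422 mm.
G1: ⌊1422/2⌋ × 1006 = 711 × 1006 mm
G2: ⌊1006/2⌋ × 711 = 503 × 711 mm
G3: ⌊711/2⌋ × 503 = 355 × 503 mm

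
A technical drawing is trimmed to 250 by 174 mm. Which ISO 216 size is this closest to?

B5 (176 × 250 mm)

Aspect ratio 250/174 ≈ 1.437 (ISO target is √2 ≈ 1.414).
In the B-series (B0 = 1000 × 1414 mm): B5 = 176 × 250 mm.
Off by 2 mm total — nearest standard size.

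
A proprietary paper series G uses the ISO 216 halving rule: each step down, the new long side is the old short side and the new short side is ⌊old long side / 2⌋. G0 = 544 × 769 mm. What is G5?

G1 = 384 × 544 mm (from G0 by 1 halving).
G2: ⌊544/2⌋ × 384 = 272 × 384 mm
G3: ⌊384/2⌋ × 272 = 192 × 272 mm
G4: ⌊272/2⌋ × 192 = 136 × 192 mm
G5: ⌊192/2⌋ × 136 = 96 × 136 mm

96 × 136 mm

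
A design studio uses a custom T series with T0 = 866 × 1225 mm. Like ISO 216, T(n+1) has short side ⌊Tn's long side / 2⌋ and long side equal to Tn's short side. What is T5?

T1 = 612 × 866 mm (from T0 by 1 halving).
T2: ⌊866/2⌋ × 612 = 433 × 612 mm
T3: ⌊612/2⌋ × 433 = 306 × 433 mm
T4: ⌊433/2⌋ × 306 = 216 × 306 mm
T5: ⌊306/2⌋ × 216 = 153 × 216 mm

153 × 216 mm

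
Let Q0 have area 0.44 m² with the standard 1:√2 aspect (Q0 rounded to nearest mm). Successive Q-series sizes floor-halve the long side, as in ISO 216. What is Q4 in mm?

139 × 197 mm

Let Q0's short side be w mm. w · w√2 = 0.44 m² = 440,000 mm², so w ≈ 557.8 mm and w√2 ≈ 788.8 mm → Q0 = 558 × 789 mm.
Q1: ⌊789/2⌋ × 558 = 394 × 558 mm
Q2: ⌊558/2⌋ × 394 = 279 × 394 mm
Q3: ⌊394/2⌋ × 279 = 197 × 279 mm
Q4: ⌊279/2⌋ × 197 = 139 × 197 mm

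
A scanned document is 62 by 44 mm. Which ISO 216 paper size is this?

B9 (44 × 62 mm)

Aspect ratio 62/44 ≈ 1.409 — close to the ISO √2 ≈ 1.414.
In the B-series (B0 = 1000 × 1414 mm): B9 = 44 × 62 mm.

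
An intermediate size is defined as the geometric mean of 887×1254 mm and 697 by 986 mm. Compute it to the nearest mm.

786 × 1112 mm

Short side: √(887 · 697) = √618239 ≈ 786.3 → 786 mm
Long side: √(1254 · 986) = √1236444 ≈ 1112.0 → 1112 mm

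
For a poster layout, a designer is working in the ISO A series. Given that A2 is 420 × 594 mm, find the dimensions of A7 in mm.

A3: ⌊594/2⌋ × 420 = 297 × 420 mm
A4: ⌊420/2⌋ × 297 = 210 × 297 mm
A5: ⌊297/2⌋ × 210 = 148 × 210 mm
A6: ⌊210/2⌋ × 148 = 105 × 148 mm
A7: ⌊148/2⌋ × 105 = 74 × 105 mm

74 × 105 mm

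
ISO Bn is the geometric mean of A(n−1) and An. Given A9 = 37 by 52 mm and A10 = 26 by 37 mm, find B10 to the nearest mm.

Short side: √(37 · 26) = √962 ≈ 31.0 → 31 mm
Long side: √(52 · 37) = √1924 ≈ 43.9 → 44 mm

31 × 44 mm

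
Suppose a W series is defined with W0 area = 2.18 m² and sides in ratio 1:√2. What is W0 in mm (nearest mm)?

1242 × 1756 mm

Let the short side be w mm. Then w · w√2 = 2.18 m² = 2,180,000 mm².
w² = 2,180,000/√2, so w ≈ 1241.6 mm; long side = w√2 ≈ 1755.8 mm.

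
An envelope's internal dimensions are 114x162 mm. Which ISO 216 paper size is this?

Aspect ratio 162/114 ≈ 1.421 — close to the ISO √2 ≈ 1.414.
In the C-series (envelope sizes, between A and B): C6 = 114 × 162 mm.

C6 (114 × 162 mm)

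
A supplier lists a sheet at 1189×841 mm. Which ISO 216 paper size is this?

A0 (841 × 1189 mm)

Aspect ratio 1189/841 ≈ 1.414 — close to the ISO √2 ≈ 1.414.
In the A-series (A0 area = 1 m²): A0 = 841 × 1189 mm.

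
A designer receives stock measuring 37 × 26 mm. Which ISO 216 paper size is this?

Aspect ratio 37/26 ≈ 1.423 — close to the ISO √2 ≈ 1.414.
In the A-series (A0 area = 1 m²): A10 = 26 × 37 mm.

A10 (26 × 37 mm)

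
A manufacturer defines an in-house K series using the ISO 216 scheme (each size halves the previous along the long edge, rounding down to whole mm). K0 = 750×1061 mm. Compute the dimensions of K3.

265 × 375 mm

K1: ⌊1061/2⌋ × 750 = 530 × 750 mm
K2: ⌊750/2⌋ × 530 = 375 × 530 mm
K3: ⌊530/2⌋ × 375 = 265 × 375 mm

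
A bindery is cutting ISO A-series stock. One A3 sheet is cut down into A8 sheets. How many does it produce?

Each ISO step halves the sheet: 1 × A3 → 2 × A4 → 4 × A5 → 8 × A6 → …
From A3 to A8 is 5 halving steps: 2^5 = 32.

32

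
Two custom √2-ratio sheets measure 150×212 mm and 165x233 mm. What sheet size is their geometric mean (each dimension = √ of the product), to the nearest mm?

Short side: √(150 · 165) = √24750 ≈ 157.3 → 157 mm
Long side: √(212 · 233) = √49396 ≈ 222.3 → 222 mm

157 × 222 mm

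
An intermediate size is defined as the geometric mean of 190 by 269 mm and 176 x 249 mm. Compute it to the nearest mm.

Short side: √(190 · 176) = √33440 ≈ 182.9 → 183 mm
Long side: √(269 · 249) = √66981 ≈ 258.8 → 259 mm

183 × 259 mm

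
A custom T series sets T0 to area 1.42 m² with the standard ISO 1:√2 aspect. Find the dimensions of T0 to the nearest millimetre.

Let the short side be w mm. Then w · w√2 = 1.42 m² = 1,420,000 mm².
w² = 1,420,000/√2, so w ≈ 1002.0 mm; long side = w√2 ≈ 1417.1 mm.

1002 × 1417 mm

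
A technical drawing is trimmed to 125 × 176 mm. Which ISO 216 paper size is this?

B6 (125 × 176 mm)

Aspect ratio 176/125 ≈ 1.408 — close to the ISO √2 ≈ 1.414.
In the B-series (B0 = 1000 × 1414 mm): B6 = 125 × 176 mm.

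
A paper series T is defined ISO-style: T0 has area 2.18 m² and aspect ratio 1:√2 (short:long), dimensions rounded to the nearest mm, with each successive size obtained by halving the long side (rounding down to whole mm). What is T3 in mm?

439 × 621 mm

Let T0's short side be w mm. w · w√2 = 2.18 m² = 2,180,000 mm², so w ≈ 1241.6 mm and w√2 ≈ 1755.8 mm → T0 = 1242 × 1756 mm.
T1: ⌊1756/2⌋ × 1242 = 878 × 1242 mm
T2: ⌊1242/2⌋ × 878 = 621 × 878 mm
T3: ⌊878/2⌋ × 621 = 439 × 621 mm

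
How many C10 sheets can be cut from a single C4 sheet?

Each ISO step halves the sheet: 1 × C4 → 2 × C5 → 4 × C6 → 8 × C7 → …
From C4 to C10 is 6 halving steps: 2^6 = 64.

64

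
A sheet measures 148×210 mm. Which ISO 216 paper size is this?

A5 (148 × 210 mm)

Aspect ratio 210/148 ≈ 1.419 — close to the ISO √2 ≈ 1.414.
In the A-series (A0 area = 1 m²): A5 = 148 × 210 mm.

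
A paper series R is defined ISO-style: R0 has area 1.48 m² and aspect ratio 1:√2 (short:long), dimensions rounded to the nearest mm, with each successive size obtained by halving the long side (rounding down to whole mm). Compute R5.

Let R0's short side be w mm. w · w√2 = 1.48 m² = 1,480,000 mm², so w ≈ 1023.0 mm and w√2 ≈ 1446.7 mm → R0 = 1023 × 1447 mm.
R1: ⌊1447/2⌋ × 1023 = 723 × 1023 mm
R2: ⌊1023/2⌋ × 723 = 511 × 723 mm
R3: ⌊723/2⌋ × 511 = 361 × 511 mm
R4: ⌊511/2⌋ × 361 = 255 × 361 mm
R5: ⌊361/2⌋ × 255 = 180 × 255 mm

180 × 255 mm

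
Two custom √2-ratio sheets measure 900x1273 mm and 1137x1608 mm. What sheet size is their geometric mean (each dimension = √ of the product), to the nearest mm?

1012 × 1431 mm

Short side: √(900 · 1137) = √1023300 ≈ 1011.6 → 1012 mm
Long side: √(1273 · 1608) = √2046984 ≈ 1430.7 → 1431 mm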